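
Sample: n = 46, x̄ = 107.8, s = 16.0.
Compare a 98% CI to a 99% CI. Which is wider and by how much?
99% CI is wider by 1.31

df = 45
98% CI: t* = 2.412, (102.11, 113.49), width = 2 · t* · s/√n = 11.38
99% CI: t* = 2.690, (101.45, 114.15), width = 2 · t* · s/√n = 12.69

The 99% CI is wider by 12.69 - 11.38 = 1.31.
Higher confidence requires a wider interval.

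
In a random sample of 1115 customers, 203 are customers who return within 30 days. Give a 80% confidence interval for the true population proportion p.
(0.167, 0.197)

Proportion CI:
p̂ = 203/1115 = 0.18206
SE = √(p̂(1-p̂)/n) = √(0.18206 · 0.81794 / 1115) = 0.01156

z* = 1.282
Margin = z* · SE = 1.282 · 0.01156 = 0.0148

CI: 0.18206 ± 0.0148 = (0.167, 0.197)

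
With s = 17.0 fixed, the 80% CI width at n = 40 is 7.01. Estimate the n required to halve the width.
n ≈ 160

CI width ∝ 1/√n
To reduce width by factor 2, need √n to grow by 2 → need 2² = 4 times as many samples.

Current: n = 40, width = 7.01
New: n = 160, width ≈ 3.46

Width reduced by factor of 7.01/3.46 = 2.03.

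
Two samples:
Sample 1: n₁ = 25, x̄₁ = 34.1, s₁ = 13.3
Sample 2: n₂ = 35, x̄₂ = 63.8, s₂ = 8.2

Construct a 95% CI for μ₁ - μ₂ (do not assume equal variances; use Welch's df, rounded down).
(-35.78, -23.62)

Difference: x̄₁ - x̄₂ = -29.70
SE = √(s₁²/n₁ + s₂²/n₂) = √(13.3²/25 + 8.2²/35) = 2.9995
df = 36.88 → 36 (Welch–Satterthwaite, rounded down)
t* = 2.028

CI: -29.70 ± 2.028 · 2.9995 = -29.70 ± 6.08 = (-35.78, -23.62)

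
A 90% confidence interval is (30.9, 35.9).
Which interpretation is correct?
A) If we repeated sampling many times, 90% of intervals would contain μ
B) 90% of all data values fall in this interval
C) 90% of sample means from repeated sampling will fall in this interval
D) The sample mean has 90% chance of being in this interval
A

A) Correct — this is the frequentist long-run coverage interpretation.
B) Wrong — a CI is about the parameter μ, not individual data values.
C) Wrong — coverage applies to intervals containing μ, not to future x̄ values.
D) Wrong — x̄ is observed and sits in the interval by construction.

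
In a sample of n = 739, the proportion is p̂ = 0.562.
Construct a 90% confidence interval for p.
(0.532, 0.592)

Proportion CI:
SE = √(p̂(1-p̂)/n) = √(0.562 · 0.438 / 739) = 0.01825

z* = 1.645
Margin = z* · SE = 1.645 · 0.01825 = 0.0300

CI: 0.562 ± 0.0300 = (0.532, 0.592)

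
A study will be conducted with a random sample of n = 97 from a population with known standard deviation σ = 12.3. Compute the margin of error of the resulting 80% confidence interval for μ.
Margin of error = 1.60

Margin of error = z* · σ/√n
= 1.282 · 12.3/√97
= 1.282 · 12.3/9.8489
= 1.60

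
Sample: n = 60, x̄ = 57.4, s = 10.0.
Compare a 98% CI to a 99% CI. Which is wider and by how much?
99% CI is wider by 0.70

df = 59
98% CI: t* = 2.391, (54.31, 60.49), width = 2 · t* · s/√n = 6.17
99% CI: t* = 2.662, (53.96, 60.84), width = 2 · t* · s/√n = 6.87

The 99% CI is wider by 6.87 - 6.17 = 0.70.
Higher confidence requires a wider interval.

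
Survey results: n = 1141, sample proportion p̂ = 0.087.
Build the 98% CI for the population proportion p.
(0.068, 0.106)

Proportion CI:
SE = √(p̂(1-p̂)/n) = √(0.087 · 0.913 / 1141) = 0.00834

z* = 2.326
Margin = z* · SE = 2.326 · 0.00834 = 0.0194

CI: 0.087 ± 0.0194 = (0.068, 0.106)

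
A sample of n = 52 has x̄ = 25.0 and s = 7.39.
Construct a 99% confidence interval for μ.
(22.26, 27.74)

t-interval (σ unknown):
df = n - 1 = 51
t* = 2.676 for 99% confidence

Margin of error = t* · s/√n = 2.676 · 7.39/√52 = 2.74

CI: (22.26, 27.74)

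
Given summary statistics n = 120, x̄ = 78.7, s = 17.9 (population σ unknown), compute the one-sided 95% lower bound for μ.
μ ≥ 75.99

Lower bound (one-sided):
t* = 1.658 (one-sided for 95%)
Lower bound = x̄ - t* · s/√n = 78.7 - 1.658 · 17.9/√120 = 75.99

We are 95% confident that μ ≥ 75.99.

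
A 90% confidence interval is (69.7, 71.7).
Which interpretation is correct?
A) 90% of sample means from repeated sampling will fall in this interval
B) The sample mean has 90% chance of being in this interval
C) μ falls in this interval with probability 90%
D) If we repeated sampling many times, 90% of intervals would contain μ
D

A) Wrong — coverage applies to intervals containing μ, not to future x̄ values.
B) Wrong — x̄ is observed and sits in the interval by construction.
C) Wrong — μ is fixed; the randomness lives in the interval, not in μ.
D) Correct — this is the frequentist long-run coverage interpretation.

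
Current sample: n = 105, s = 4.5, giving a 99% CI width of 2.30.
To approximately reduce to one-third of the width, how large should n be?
n ≈ 945

CI width ∝ 1/√n
To reduce width by factor 3, need √n to grow by 3 → need 3² = 9 times as many samples.

Current: n = 105, width = 2.30
New: n = 945, width ≈ 0.76

Width reduced by factor of 2.30/0.76 = 3.03.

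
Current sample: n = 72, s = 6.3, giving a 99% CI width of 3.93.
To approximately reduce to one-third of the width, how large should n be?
n ≈ 648

CI width ∝ 1/√n
To reduce width by factor 3, need √n to grow by 3 → need 3² = 9 times as many samples.

Current: n = 72, width = 3.93
New: n = 648, width ≈ 1.28

Width reduced by factor of 3.93/1.28 = 3.07.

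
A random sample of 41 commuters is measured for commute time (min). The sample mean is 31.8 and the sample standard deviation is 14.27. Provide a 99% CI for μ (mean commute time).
(25.77, 37.83)

t-interval (σ unknown):
df = n - 1 = 40
t* = 2.704 for 99% confidence

Margin of error = t* · s/√n = 2.704 · 14.27/√41 = 6.03

CI: (25.77, 37.83)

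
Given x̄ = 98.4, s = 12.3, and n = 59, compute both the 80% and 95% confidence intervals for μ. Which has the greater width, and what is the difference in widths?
95% CI is wider by 2.26

df = 58
80% CI: t* = 1.296, (96.32, 100.48), width = 2 · t* · s/√n = 4.15
95% CI: t* = 2.002, (95.19, 101.61), width = 2 · t* · s/√n = 6.41

The 95% CI is wider by 6.41 - 4.15 = 2.26.
Higher confidence requires a wider interval.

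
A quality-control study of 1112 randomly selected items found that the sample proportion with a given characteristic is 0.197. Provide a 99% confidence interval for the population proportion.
(0.166, 0.228)

Proportion CI:
SE = √(p̂(1-p̂)/n) = √(0.197 · 0.803 / 1112) = 0.01193

z* = 2.576
Margin = z* · SE = 2.576 · 0.01193 = 0.0307

CI: 0.197 ± 0.0307 = (0.166, 0.228)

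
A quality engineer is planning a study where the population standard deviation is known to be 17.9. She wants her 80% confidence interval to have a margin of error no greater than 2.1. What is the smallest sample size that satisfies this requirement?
n ≥ 120

For margin E ≤ 2.1:
n ≥ (z* · σ / E)²
n ≥ (1.282 · 17.9 / 2.1)²
n ≥ 119.41

Minimum n = 120 (rounding up)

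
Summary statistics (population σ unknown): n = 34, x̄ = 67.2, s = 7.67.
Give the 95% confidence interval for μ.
(64.52, 69.88)

t-interval (σ unknown):
df = n - 1 = 33
t* = 2.035 for 95% confidence

Margin of error = t* · s/√n = 2.035 · 7.67/√34 = 2.68

CI: (64.52, 69.88)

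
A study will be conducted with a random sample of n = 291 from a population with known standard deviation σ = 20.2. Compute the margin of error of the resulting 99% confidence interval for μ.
Margin of error = 3.05

Margin of error = z* · σ/√n
= 2.576 · 20.2/√291
= 2.576 · 20.2/17.0587
= 3.05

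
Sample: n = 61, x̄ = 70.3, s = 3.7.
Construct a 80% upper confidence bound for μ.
μ ≤ 70.70

Upper bound (one-sided):
t* = 0.848 (one-sided for 80%)
Upper bound = x̄ + t* · s/√n = 70.3 + 0.848 · 3.7/√61 = 70.70

We are 80% confident that μ ≤ 70.70.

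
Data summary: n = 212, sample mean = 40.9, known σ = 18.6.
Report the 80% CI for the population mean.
(39.26, 42.54)

z-interval (σ known):
z* = 1.282 for 80% confidence

Margin of error = z* · σ/√n = 1.282 · 18.6/√212 = 1.64

CI: (40.9 - 1.64, 40.9 + 1.64) = (39.26, 42.54)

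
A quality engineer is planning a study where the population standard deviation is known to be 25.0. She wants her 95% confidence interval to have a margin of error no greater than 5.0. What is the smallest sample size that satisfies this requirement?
n ≥ 97

For margin E ≤ 5.0:
n ≥ (z* · σ / E)²
n ≥ (1.960 · 25.0 / 5.0)²
n ≥ 96.04

Minimum n = 97 (rounding up)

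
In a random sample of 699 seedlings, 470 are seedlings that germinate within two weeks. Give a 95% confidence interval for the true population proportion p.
(0.638, 0.707)

Proportion CI:
p̂ = 470/699 = 0.67239
SE = √(p̂(1-p̂)/n) = √(0.67239 · 0.32761 / 699) = 0.01775

z* = 1.960
Margin = z* · SE = 1.960 · 0.01775 = 0.0348

CI: 0.67239 ± 0.0348 = (0.638, 0.707)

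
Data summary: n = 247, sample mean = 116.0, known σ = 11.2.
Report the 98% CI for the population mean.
(114.34, 117.66)

z-interval (σ known):
z* = 2.326 for 98% confidence

Margin of error = z* · σ/√n = 2.326 · 11.2/√247 = 1.66

CI: (116.0 - 1.66, 116.0 + 1.66) = (114.34, 117.66)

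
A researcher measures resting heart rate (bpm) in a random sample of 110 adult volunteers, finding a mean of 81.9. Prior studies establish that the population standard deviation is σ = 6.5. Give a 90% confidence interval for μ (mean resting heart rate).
(80.88, 82.92)

z-interval (σ known):
z* = 1.645 for 90% confidence

Margin of error = z* · σ/√n = 1.645 · 6.5/√110 = 1.02

CI: (81.9 - 1.02, 81.9 + 1.02) = (80.88, 82.92)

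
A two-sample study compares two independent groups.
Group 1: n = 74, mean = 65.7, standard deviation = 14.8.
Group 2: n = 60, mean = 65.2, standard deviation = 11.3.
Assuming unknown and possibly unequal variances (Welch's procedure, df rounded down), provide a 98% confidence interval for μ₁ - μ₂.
(-4.81, 5.81)

Difference: x̄₁ - x̄₂ = 0.50
SE = √(s₁²/n₁ + s₂²/n₂) = √(14.8²/74 + 11.3²/60) = 2.2557
df = 131.56 → 131 (Welch–Satterthwaite, rounded down)
t* = 2.355

CI: 0.50 ± 2.355 · 2.2557 = 0.50 ± 5.31 = (-4.81, 5.81)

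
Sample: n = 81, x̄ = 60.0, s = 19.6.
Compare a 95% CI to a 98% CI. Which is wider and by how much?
98% CI is wider by 1.67

df = 80
95% CI: t* = 1.990, (55.67, 64.33), width = 2 · t* · s/√n = 8.67
98% CI: t* = 2.374, (54.83, 65.17), width = 2 · t* · s/√n = 10.34

The 98% CI is wider by 10.34 - 8.67 = 1.67.
Higher confidence requires a wider interval.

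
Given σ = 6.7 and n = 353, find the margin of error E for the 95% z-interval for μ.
Margin of error = 0.70

Margin of error = z* · σ/√n
= 1.960 · 6.7/√353
= 1.960 · 6.7/18.7883
= 0.70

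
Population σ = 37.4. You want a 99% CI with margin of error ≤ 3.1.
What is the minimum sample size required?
n ≥ 966

For margin E ≤ 3.1:
n ≥ (z* · σ / E)²
n ≥ (2.576 · 37.4 / 3.1)²
n ≥ 965.85

Minimum n = 966 (rounding up)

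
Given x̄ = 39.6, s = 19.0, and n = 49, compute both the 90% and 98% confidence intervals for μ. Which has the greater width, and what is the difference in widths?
98% CI is wider by 3.97

df = 48
90% CI: t* = 1.677, (35.05, 44.15), width = 2 · t* · s/√n = 9.10
98% CI: t* = 2.407, (33.07, 46.13), width = 2 · t* · s/√n = 13.07

The 98% CI is wider by 13.07 - 9.10 = 3.97.
Higher confidence requires a wider interval.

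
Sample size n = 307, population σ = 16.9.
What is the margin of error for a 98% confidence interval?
Margin of error = 2.24

Margin of error = z* · σ/√n
= 2.326 · 16.9/√307
= 2.326 · 16.9/17.5214
= 2.24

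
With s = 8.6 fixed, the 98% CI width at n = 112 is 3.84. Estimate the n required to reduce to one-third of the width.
n ≈ 1008

CI width ∝ 1/√n
To reduce width by factor 3, need √n to grow by 3 → need 3² = 9 times as many samples.

Current: n = 112, width = 3.84
New: n = 1008, width ≈ 1.26

Width reduced by factor of 3.84/1.26 = 3.05.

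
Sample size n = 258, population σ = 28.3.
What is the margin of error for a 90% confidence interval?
Margin of error = 2.90

Margin of error = z* · σ/√n
= 1.645 · 28.3/√258
= 1.645 · 28.3/16.0624
= 2.90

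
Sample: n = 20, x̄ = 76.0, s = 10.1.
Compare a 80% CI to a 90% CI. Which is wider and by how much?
90% CI is wider by 1.81

df = 19
80% CI: t* = 1.328, (73.00, 79.00), width = 2 · t* · s/√n = 6.00
90% CI: t* = 1.729, (72.10, 79.90), width = 2 · t* · s/√n = 7.81

The 90% CI is wider by 7.81 - 6.00 = 1.81.
Higher confidence requires a wider interval.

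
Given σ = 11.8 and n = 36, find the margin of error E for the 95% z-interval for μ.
Margin of error = 3.85

Margin of error = z* · σ/√n
= 1.960 · 11.8/√36
= 1.960 · 11.8/6.0000
= 3.85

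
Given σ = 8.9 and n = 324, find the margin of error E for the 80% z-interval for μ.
Margin of error = 0.63

Margin of error = z* · σ/√n
= 1.282 · 8.9/√324
= 1.282 · 8.9/18.0000
= 0.63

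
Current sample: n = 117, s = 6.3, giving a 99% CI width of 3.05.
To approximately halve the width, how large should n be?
n ≈ 468

CI width ∝ 1/√n
To reduce width by factor 2, need √n to grow by 2 → need 2² = 4 times as many samples.

Current: n = 117, width = 3.05
New: n = 468, width ≈ 1.51

Width reduced by factor of 3.05/1.51 = 2.02.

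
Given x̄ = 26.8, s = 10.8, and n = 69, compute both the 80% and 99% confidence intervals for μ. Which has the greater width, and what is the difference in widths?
99% CI is wider by 3.53

df = 68
80% CI: t* = 1.294, (25.12, 28.48), width = 2 · t* · s/√n = 3.36
99% CI: t* = 2.650, (23.35, 30.25), width = 2 · t* · s/√n = 6.89

The 99% CI is wider by 6.89 - 3.36 = 3.53.
Higher confidence requires a wider interval.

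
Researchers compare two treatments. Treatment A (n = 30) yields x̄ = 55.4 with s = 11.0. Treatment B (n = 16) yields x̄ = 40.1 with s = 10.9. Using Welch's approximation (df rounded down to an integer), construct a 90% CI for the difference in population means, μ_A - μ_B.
(9.56, 21.04)

Difference: x̄₁ - x̄₂ = 15.30
SE = √(s₁²/n₁ + s₂²/n₂) = √(11.0²/30 + 10.9²/16) = 3.3851
df = 30.99 → 30 (Welch–Satterthwaite, rounded down)
t* = 1.697

CI: 15.30 ± 1.697 · 3.3851 = 15.30 ± 5.74 = (9.56, 21.04)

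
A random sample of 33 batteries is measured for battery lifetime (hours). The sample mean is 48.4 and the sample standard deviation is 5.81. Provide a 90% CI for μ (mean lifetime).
(46.69, 50.11)

t-interval (σ unknown):
df = n - 1 = 32
t* = 1.694 for 90% confidence

Margin of error = t* · s/√n = 1.694 · 5.81/√33 = 1.71

CI: (46.69, 50.11)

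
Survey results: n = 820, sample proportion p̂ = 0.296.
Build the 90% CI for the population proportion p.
(0.270, 0.322)

Proportion CI:
SE = √(p̂(1-p̂)/n) = √(0.296 · 0.704 / 820) = 0.01594

z* = 1.645
Margin = z* · SE = 1.645 · 0.01594 = 0.0262

CI: 0.296 ± 0.0262 = (0.270, 0.322)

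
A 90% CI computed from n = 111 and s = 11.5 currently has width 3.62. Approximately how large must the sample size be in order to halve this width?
n ≈ 444

CI width ∝ 1/√n
To reduce width by factor 2, need √n to grow by 2 → need 2² = 4 times as many samples.

Current: n = 111, width = 3.62
New: n = 444, width ≈ 1.80

Width reduced by factor of 3.62/1.80 = 2.01.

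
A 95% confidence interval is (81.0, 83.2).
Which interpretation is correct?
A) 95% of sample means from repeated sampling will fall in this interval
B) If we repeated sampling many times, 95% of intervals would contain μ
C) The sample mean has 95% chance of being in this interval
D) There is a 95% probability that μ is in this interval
B

A) Wrong — coverage applies to intervals containing μ, not to future x̄ values.
B) Correct — this is the frequentist long-run coverage interpretation.
C) Wrong — x̄ is observed and sits in the interval by construction.
D) Wrong — μ is fixed; the randomness lives in the interval, not in μ.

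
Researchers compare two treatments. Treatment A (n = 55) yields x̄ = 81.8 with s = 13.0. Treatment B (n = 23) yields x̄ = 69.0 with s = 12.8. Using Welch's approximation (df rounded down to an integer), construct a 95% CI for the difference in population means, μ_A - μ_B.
(6.35, 19.25)

Difference: x̄₁ - x̄₂ = 12.80
SE = √(s₁²/n₁ + s₂²/n₂) = √(13.0²/55 + 12.8²/23) = 3.1931
df = 41.90 → 41 (Welch–Satterthwaite, rounded down)
t* = 2.020

CI: 12.80 ± 2.020 · 3.1931 = 12.80 ± 6.45 = (6.35, 19.25)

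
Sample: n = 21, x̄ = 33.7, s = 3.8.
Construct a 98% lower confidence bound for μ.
μ ≥ 31.88

Lower bound (one-sided):
t* = 2.197 (one-sided for 98%)
Lower bound = x̄ - t* · s/√n = 33.7 - 2.197 · 3.8/√21 = 31.88

We are 98% confident that μ ≥ 31.88.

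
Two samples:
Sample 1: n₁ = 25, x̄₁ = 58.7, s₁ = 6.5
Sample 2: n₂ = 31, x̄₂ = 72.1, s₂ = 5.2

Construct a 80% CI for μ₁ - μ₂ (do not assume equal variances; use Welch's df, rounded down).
(-15.48, -11.32)

Difference: x̄₁ - x̄₂ = -13.40
SE = √(s₁²/n₁ + s₂²/n₂) = √(6.5²/25 + 5.2²/31) = 1.6007
df = 45.48 → 45 (Welch–Satterthwaite, rounded down)
t* = 1.301

CI: -13.40 ± 1.301 · 1.6007 = -13.40 ± 2.08 = (-15.48, -11.32)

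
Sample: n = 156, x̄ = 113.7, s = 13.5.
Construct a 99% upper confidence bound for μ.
μ ≤ 116.24

Upper bound (one-sided):
t* = 2.351 (one-sided for 99%)
Upper bound = x̄ + t* · s/√n = 113.7 + 2.351 · 13.5/√156 = 116.24

We are 99% confident that μ ≤ 116.24.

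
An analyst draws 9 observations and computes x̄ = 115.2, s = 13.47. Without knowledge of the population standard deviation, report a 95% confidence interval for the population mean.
(104.85, 125.55)

t-interval (σ unknown):
df = n - 1 = 8
t* = 2.306 for 95% confidence

Margin of error = t* · s/√n = 2.306 · 13.47/√9 = 10.35

CI: (104.85, 125.55)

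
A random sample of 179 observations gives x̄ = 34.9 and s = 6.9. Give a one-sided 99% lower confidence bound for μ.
μ ≥ 33.69

Lower bound (one-sided):
t* = 2.347 (one-sided for 99%)
Lower bound = x̄ - t* · s/√n = 34.9 - 2.347 · 6.9/√179 = 33.69

We are 99% confident that μ ≥ 33.69.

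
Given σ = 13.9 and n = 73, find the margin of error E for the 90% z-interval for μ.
Margin of error = 2.68

Margin of error = z* · σ/√n
= 1.645 · 13.9/√73
= 1.645 · 13.9/8.5440
= 2.68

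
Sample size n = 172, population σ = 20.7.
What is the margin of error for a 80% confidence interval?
Margin of error = 2.02

Margin of error = z* · σ/√n
= 1.282 · 20.7/√172
= 1.282 · 20.7/13.1149
= 2.02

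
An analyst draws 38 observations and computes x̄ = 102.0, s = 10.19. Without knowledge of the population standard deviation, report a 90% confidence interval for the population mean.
(99.21, 104.79)

t-interval (σ unknown):
df = n - 1 = 37
t* = 1.687 for 90% confidence

Margin of error = t* · s/√n = 1.687 · 10.19/√38 = 2.79

CI: (99.21, 104.79)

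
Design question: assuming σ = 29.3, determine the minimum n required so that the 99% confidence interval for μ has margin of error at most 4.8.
n ≥ 248

For margin E ≤ 4.8:
n ≥ (z* · σ / E)²
n ≥ (2.576 · 29.3 / 4.8)²
n ≥ 247.25

Minimum n = 248 (rounding up)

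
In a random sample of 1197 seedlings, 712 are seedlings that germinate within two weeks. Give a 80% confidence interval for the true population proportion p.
(0.577, 0.613)

Proportion CI:
p̂ = 712/1197 = 0.59482
SE = √(p̂(1-p̂)/n) = √(0.59482 · 0.40518 / 1197) = 0.01419

z* = 1.282
Margin = z* · SE = 1.282 · 0.01419 = 0.0182

CI: 0.59482 ± 0.0182 = (0.577, 0.613)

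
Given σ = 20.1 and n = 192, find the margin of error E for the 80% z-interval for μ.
Margin of error = 1.86

Margin of error = z* · σ/√n
= 1.282 · 20.1/√192
= 1.282 · 20.1/13.8564
= 1.86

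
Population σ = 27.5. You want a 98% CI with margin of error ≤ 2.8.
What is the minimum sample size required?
n ≥ 522

For margin E ≤ 2.8:
n ≥ (z* · σ / E)²
n ≥ (2.326 · 27.5 / 2.8)²
n ≥ 521.88

Minimum n = 522 (rounding up)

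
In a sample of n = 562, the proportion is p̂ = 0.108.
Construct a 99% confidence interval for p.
(0.074, 0.142)

Proportion CI:
SE = √(p̂(1-p̂)/n) = √(0.108 · 0.892 / 562) = 0.01309

z* = 2.576
Margin = z* · SE = 2.576 · 0.01309 = 0.0337

CI: 0.108 ± 0.0337 = (0.074, 0.142)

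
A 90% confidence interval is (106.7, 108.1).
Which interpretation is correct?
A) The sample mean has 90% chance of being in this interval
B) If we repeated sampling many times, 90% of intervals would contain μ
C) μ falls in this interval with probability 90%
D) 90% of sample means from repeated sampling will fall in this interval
B

A) Wrong — x̄ is observed and sits in the interval by construction.
B) Correct — this is the frequentist long-run coverage interpretation.
C) Wrong — μ is fixed; the randomness lives in the interval, not in μ.
D) Wrong — coverage applies to intervals containing μ, not to future x̄ values.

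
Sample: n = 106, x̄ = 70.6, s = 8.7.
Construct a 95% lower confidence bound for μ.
μ ≥ 69.20

Lower bound (one-sided):
t* = 1.659 (one-sided for 95%)
Lower bound = x̄ - t* · s/√n = 70.6 - 1.659 · 8.7/√106 = 69.20

We are 95% confident that μ ≥ 69.20.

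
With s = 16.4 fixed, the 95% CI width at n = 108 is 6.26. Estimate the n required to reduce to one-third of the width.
n ≈ 972

CI width ∝ 1/√n
To reduce width by factor 3, need √n to grow by 3 → need 3² = 9 times as many samples.

Current: n = 108, width = 6.26
New: n = 972, width ≈ 2.06

Width reduced by factor of 6.26/2.06 = 3.04.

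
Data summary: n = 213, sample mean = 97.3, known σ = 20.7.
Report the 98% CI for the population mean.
(94.00, 100.60)

z-interval (σ known):
z* = 2.326 for 98% confidence

Margin of error = z* · σ/√n = 2.326 · 20.7/√213 = 3.30

CI: (97.3 - 3.30, 97.3 + 3.30) = (94.00, 100.60)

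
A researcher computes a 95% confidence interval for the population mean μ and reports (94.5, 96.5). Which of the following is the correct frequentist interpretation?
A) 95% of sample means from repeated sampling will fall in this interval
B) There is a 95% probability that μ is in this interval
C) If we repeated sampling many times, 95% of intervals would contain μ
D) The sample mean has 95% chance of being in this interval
C

A) Wrong — coverage applies to intervals containing μ, not to future x̄ values.
B) Wrong — μ is fixed; the randomness lives in the interval, not in μ.
C) Correct — this is the frequentist long-run coverage interpretation.
D) Wrong — x̄ is observed and sits in the interval by construction.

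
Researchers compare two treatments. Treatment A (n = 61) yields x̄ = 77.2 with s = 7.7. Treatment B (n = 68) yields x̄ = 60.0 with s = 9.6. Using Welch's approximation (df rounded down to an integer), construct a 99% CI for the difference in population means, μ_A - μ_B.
(13.21, 21.19)

Difference: x̄₁ - x̄₂ = 17.20
SE = √(s₁²/n₁ + s₂²/n₂) = √(7.7²/61 + 9.6²/68) = 1.5255
df = 125.49 → 125 (Welch–Satterthwaite, rounded down)
t* = 2.616

CI: 17.20 ± 2.616 · 1.5255 = 17.20 ± 3.99 = (13.21, 21.19)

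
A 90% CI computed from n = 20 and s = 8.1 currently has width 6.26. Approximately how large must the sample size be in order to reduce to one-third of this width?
n ≈ 180

CI width ∝ 1/√n
To reduce width by factor 3, need √n to grow by 3 → need 3² = 9 times as many samples.

Current: n = 20, width = 6.26
New: n = 180, width ≈ 2.00

Width reduced by factor of 6.26/2.00 = 3.13.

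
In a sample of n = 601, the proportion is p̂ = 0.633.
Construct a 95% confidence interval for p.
(0.594, 0.672)

Proportion CI:
SE = √(p̂(1-p̂)/n) = √(0.633 · 0.367 / 601) = 0.01966

z* = 1.960
Margin = z* · SE = 1.960 · 0.01966 = 0.0385

CI: 0.633 ± 0.0385 = (0.594, 0.672)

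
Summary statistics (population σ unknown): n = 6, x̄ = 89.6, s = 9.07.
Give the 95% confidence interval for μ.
(80.08, 99.12)

t-interval (σ unknown):
df = n - 1 = 5
t* = 2.571 for 95% confidence

Margin of error = t* · s/√n = 2.571 · 9.07/√6 = 9.52

CI: (80.08, 99.12)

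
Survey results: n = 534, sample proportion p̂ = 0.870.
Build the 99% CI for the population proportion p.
(0.833, 0.907)

Proportion CI:
SE = √(p̂(1-p̂)/n) = √(0.870 · 0.130 / 534) = 0.01455

z* = 2.576
Margin = z* · SE = 2.576 · 0.01455 = 0.0375

CI: 0.870 ± 0.0375 = (0.833, 0.907)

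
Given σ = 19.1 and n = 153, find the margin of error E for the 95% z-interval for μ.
Margin of error = 3.03

Margin of error = z* · σ/√n
= 1.960 · 19.1/√153
= 1.960 · 19.1/12.3693
= 3.03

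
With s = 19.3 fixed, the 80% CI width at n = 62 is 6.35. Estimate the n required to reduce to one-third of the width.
n ≈ 558

CI width ∝ 1/√n
To reduce width by factor 3, need √n to grow by 3 → need 3² = 9 times as many samples.

Current: n = 62, width = 6.35
New: n = 558, width ≈ 2.10

Width reduced by factor of 6.35/2.10 = 3.02.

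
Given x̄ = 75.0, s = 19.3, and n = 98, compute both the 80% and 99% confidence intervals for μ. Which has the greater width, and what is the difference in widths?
99% CI is wider by 5.21

df = 97
80% CI: t* = 1.290, (72.49, 77.51), width = 2 · t* · s/√n = 5.03
99% CI: t* = 2.627, (69.88, 80.12), width = 2 · t* · s/√n = 10.24

The 99% CI is wider by 10.24 - 5.03 = 5.21.
Higher confidence requires a wider interval.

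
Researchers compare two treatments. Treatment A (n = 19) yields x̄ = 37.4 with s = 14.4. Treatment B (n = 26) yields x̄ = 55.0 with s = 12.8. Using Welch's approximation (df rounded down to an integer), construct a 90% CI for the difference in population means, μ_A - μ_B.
(-24.60, -10.60)

Difference: x̄₁ - x̄₂ = -17.60
SE = √(s₁²/n₁ + s₂²/n₂) = √(14.4²/19 + 12.8²/26) = 4.1491
df = 36.12 → 36 (Welch–Satterthwaite, rounded down)
t* = 1.688

CI: -17.60 ± 1.688 · 4.1491 = -17.60 ± 7.00 = (-24.60, -10.60)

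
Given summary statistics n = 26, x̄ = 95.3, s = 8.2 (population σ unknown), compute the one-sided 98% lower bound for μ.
μ ≥ 91.82

Lower bound (one-sided):
t* = 2.167 (one-sided for 98%)
Lower bound = x̄ - t* · s/√n = 95.3 - 2.167 · 8.2/√26 = 91.82

We are 98% confident that μ ≥ 91.82.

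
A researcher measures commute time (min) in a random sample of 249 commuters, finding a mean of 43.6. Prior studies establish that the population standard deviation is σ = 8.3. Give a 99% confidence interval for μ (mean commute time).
(42.25, 44.95)

z-interval (σ known):
z* = 2.576 for 99% confidence

Margin of error = z* · σ/√n = 2.576 · 8.3/√249 = 1.35

CI: (43.6 - 1.35, 43.6 + 1.35) = (42.25, 44.95)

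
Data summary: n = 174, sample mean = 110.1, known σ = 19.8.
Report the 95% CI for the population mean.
(107.16, 113.04)

z-interval (σ known):
z* = 1.960 for 95% confidence

Margin of error = z* · σ/√n = 1.960 · 19.8/√174 = 2.94

CI: (110.1 - 2.94, 110.1 + 2.94) = (107.16, 113.04)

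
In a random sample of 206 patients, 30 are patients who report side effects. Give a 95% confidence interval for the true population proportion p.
(0.097, 0.194)

Proportion CI:
p̂ = 30/206 = 0.14563
SE = √(p̂(1-p̂)/n) = √(0.14563 · 0.85437 / 206) = 0.02458

z* = 1.960
Margin = z* · SE = 1.960 · 0.02458 = 0.0482

CI: 0.14563 ± 0.0482 = (0.097, 0.194)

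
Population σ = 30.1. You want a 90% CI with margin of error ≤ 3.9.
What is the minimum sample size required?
n ≥ 162

For margin E ≤ 3.9:
n ≥ (z* · σ / E)²
n ≥ (1.645 · 30.1 / 3.9)²
n ≥ 161.19

Minimum n = 162 (rounding up)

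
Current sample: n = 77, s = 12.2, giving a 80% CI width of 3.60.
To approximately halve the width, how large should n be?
n ≈ 308

CI width ∝ 1/√n
To reduce width by factor 2, need √n to grow by 2 → need 2² = 4 times as many samples.

Current: n = 77, width = 3.60
New: n = 308, width ≈ 1.79

Width reduced by factor of 3.60/1.79 = 2.01.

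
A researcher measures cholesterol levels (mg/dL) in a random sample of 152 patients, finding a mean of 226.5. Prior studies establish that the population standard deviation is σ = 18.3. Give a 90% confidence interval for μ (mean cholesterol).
(224.06, 228.94)

z-interval (σ known):
z* = 1.645 for 90% confidence

Margin of error = z* · σ/√n = 1.645 · 18.3/√152 = 2.44

CI: (226.5 - 2.44, 226.5 + 2.44) = (224.06, 228.94)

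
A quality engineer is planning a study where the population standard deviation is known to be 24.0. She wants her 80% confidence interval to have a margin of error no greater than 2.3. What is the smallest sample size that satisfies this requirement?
n ≥ 179

For margin E ≤ 2.3:
n ≥ (z* · σ / E)²
n ≥ (1.282 · 24.0 / 2.3)²
n ≥ 178.95

Minimum n = 179 (rounding up)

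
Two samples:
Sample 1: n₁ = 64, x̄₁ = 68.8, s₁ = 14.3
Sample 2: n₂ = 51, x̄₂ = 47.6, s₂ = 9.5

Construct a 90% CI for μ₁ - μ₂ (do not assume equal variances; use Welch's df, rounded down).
(17.50, 24.90)

Difference: x̄₁ - x̄₂ = 21.20
SE = √(s₁²/n₁ + s₂²/n₂) = √(14.3²/64 + 9.5²/51) = 2.2282
df = 109.71 → 109 (Welch–Satterthwaite, rounded down)
t* = 1.659

CI: 21.20 ± 1.659 · 2.2282 = 21.20 ± 3.70 = (17.50, 24.90)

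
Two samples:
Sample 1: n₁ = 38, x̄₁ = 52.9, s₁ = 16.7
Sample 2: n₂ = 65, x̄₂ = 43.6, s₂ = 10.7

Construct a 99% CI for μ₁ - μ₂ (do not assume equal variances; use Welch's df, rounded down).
(1.25, 17.35)

Difference: x̄₁ - x̄₂ = 9.30
SE = √(s₁²/n₁ + s₂²/n₂) = √(16.7²/38 + 10.7²/65) = 3.0167
df = 55.06 → 55 (Welch–Satterthwaite, rounded down)
t* = 2.668

CI: 9.30 ± 2.668 · 3.0167 = 9.30 ± 8.05 = (1.25, 17.35)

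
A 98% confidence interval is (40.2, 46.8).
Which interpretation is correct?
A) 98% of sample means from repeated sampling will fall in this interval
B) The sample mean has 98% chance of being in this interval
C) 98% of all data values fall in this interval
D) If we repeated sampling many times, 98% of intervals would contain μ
D

A) Wrong — coverage applies to intervals containing μ, not to future x̄ values.
B) Wrong — x̄ is observed and sits in the interval by construction.
C) Wrong — a CI is about the parameter μ, not individual data values.
D) Correct — this is the frequentist long-run coverage interpretation.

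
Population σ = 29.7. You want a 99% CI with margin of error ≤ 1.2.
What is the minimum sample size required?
n ≥ 4065

For margin E ≤ 1.2:
n ≥ (z* · σ / E)²
n ≥ (2.576 · 29.7 / 1.2)²
n ≥ 4064.83

Minimum n = 4065 (rounding up)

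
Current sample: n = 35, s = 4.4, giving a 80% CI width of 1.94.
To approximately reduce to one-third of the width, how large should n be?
n ≈ 315

CI width ∝ 1/√n
To reduce width by factor 3, need √n to grow by 3 → need 3² = 9 times as many samples.

Current: n = 35, width = 1.94
New: n = 315, width ≈ 0.64

Width reduced by factor of 1.94/0.64 = 3.03.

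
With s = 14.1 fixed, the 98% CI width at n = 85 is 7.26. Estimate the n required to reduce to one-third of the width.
n ≈ 765

CI width ∝ 1/√n
To reduce width by factor 3, need √n to grow by 3 → need 3² = 9 times as many samples.

Current: n = 85, width = 7.26
New: n = 765, width ≈ 2.38

Width reduced by factor of 7.26/2.38 = 3.05.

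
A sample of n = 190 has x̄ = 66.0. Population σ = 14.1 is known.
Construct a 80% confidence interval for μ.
(64.69, 67.31)

z-interval (σ known):
z* = 1.282 for 80% confidence

Margin of error = z* · σ/√n = 1.282 · 14.1/√190 = 1.31

CI: (66.0 - 1.31, 66.0 + 1.31) = (64.69, 67.31)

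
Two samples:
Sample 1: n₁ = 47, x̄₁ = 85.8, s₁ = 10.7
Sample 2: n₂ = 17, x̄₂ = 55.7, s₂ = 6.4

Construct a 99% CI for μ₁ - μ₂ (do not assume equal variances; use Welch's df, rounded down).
(24.19, 36.01)

Difference: x̄₁ - x̄₂ = 30.10
SE = √(s₁²/n₁ + s₂²/n₂) = √(10.7²/47 + 6.4²/17) = 2.2012
df = 47.74 → 47 (Welch–Satterthwaite, rounded down)
t* = 2.685

CI: 30.10 ± 2.685 · 2.2012 = 30.10 ± 5.91 = (24.19, 36.01)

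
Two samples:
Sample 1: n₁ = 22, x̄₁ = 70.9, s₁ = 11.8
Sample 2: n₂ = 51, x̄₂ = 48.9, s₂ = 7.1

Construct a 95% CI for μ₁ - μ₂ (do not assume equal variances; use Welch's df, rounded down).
(16.45, 27.55)

Difference: x̄₁ - x̄₂ = 22.00
SE = √(s₁²/n₁ + s₂²/n₂) = √(11.8²/22 + 7.1²/51) = 2.7051
df = 27.79 → 27 (Welch–Satterthwaite, rounded down)
t* = 2.052

CI: 22.00 ± 2.052 · 2.7051 = 22.00 ± 5.55 = (16.45, 27.55)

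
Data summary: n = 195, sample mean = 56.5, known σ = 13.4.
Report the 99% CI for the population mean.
(54.03, 58.97)

z-interval (σ known):
z* = 2.576 for 99% confidence

Margin of error = z* · σ/√n = 2.576 · 13.4/√195 = 2.47

CI: (56.5 - 2.47, 56.5 + 2.47) = (54.03, 58.97)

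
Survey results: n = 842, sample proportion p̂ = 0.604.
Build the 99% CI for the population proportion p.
(0.561, 0.647)

Proportion CI:
SE = √(p̂(1-p̂)/n) = √(0.604 · 0.396 / 842) = 0.01685

z* = 2.576
Margin = z* · SE = 2.576 · 0.01685 = 0.0434

CI: 0.604 ± 0.0434 = (0.561, 0.647)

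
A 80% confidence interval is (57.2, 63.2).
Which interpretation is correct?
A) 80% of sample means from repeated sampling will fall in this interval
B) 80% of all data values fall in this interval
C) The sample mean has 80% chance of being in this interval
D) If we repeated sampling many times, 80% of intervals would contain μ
D

A) Wrong — coverage applies to intervals containing μ, not to future x̄ values.
B) Wrong — a CI is about the parameter μ, not individual data values.
C) Wrong — x̄ is observed and sits in the interval by construction.
D) Correct — this is the frequentist long-run coverage interpretation.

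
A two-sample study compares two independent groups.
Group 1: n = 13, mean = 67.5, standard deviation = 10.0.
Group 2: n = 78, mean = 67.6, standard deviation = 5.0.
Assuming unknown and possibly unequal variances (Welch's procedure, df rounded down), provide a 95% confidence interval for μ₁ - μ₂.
(-6.21, 6.01)

Difference: x̄₁ - x̄₂ = -0.10
SE = √(s₁²/n₁ + s₂²/n₂) = √(10.0²/13 + 5.0²/78) = 2.8307
df = 13.02 → 13 (Welch–Satterthwaite, rounded down)
t* = 2.160

CI: -0.10 ± 2.160 · 2.8307 = -0.10 ± 6.11 = (-6.21, 6.01)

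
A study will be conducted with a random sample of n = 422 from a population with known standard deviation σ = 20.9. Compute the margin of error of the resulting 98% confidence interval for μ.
Margin of error = 2.37

Margin of error = z* · σ/√n
= 2.326 · 20.9/√422
= 2.326 · 20.9/20.5426
= 2.37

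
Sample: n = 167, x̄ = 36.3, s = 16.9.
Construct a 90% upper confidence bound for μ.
μ ≤ 37.98

Upper bound (one-sided):
t* = 1.287 (one-sided for 90%)
Upper bound = x̄ + t* · s/√n = 36.3 + 1.287 · 16.9/√167 = 37.98

We are 90% confident that μ ≤ 37.98.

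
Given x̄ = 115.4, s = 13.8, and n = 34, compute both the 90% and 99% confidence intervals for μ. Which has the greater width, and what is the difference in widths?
99% CI is wider by 4.93

df = 33
90% CI: t* = 1.692, (111.40, 119.40), width = 2 · t* · s/√n = 8.01
99% CI: t* = 2.733, (108.93, 121.87), width = 2 · t* · s/√n = 12.94

The 99% CI is wider by 12.94 - 8.01 = 4.93.
Higher confidence requires a wider interval.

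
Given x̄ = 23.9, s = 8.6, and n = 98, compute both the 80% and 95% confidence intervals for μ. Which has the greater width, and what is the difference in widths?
95% CI is wider by 1.21

df = 97
80% CI: t* = 1.290, (22.78, 25.02), width = 2 · t* · s/√n = 2.24
95% CI: t* = 1.985, (22.18, 25.62), width = 2 · t* · s/√n = 3.45

The 95% CI is wider by 3.45 - 2.24 = 1.21.
Higher confidence requires a wider interval.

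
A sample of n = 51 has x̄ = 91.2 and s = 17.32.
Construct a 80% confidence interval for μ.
(88.05, 94.35)

t-interval (σ unknown):
df = n - 1 = 50
t* = 1.299 for 80% confidence

Margin of error = t* · s/√n = 1.299 · 17.32/√51 = 3.15

CI: (88.05, 94.35)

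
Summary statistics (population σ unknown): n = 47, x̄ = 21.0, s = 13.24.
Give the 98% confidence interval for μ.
(16.35, 25.65)

t-interval (σ unknown):
df = n - 1 = 46
t* = 2.410 for 98% confidence

Margin of error = t* · s/√n = 2.410 · 13.24/√47 = 4.65

CI: (16.35, 25.65)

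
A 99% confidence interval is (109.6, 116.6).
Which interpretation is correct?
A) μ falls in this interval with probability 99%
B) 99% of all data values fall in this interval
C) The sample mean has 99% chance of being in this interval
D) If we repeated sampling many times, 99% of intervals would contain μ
D

A) Wrong — μ is fixed; the randomness lives in the interval, not in μ.
B) Wrong — a CI is about the parameter μ, not individual data values.
C) Wrong — x̄ is observed and sits in the interval by construction.
D) Correct — this is the frequentist long-run coverage interpretation.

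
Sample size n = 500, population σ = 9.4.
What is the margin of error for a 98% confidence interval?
Margin of error = 0.98

Margin of error = z* · σ/√n
= 2.326 · 9.4/√500
= 2.326 · 9.4/22.3607
= 0.98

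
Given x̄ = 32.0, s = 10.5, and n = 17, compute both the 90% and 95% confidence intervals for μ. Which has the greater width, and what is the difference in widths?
95% CI is wider by 1.91

df = 16
90% CI: t* = 1.746, (27.55, 36.45), width = 2 · t* · s/√n = 8.89
95% CI: t* = 2.120, (26.60, 37.40), width = 2 · t* · s/√n = 10.80

The 95% CI is wider by 10.80 - 8.89 = 1.91.
Higher confidence requires a wider interval.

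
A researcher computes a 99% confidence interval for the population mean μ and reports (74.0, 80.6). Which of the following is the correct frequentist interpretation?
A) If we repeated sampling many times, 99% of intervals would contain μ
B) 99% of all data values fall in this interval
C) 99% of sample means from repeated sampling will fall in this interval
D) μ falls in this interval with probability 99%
A

A) Correct — this is the frequentist long-run coverage interpretation.
B) Wrong — a CI is about the parameter μ, not individual data values.
C) Wrong — coverage applies to intervals containing μ, not to future x̄ values.
D) Wrong — μ is fixed; the randomness lives in the interval, not in μ.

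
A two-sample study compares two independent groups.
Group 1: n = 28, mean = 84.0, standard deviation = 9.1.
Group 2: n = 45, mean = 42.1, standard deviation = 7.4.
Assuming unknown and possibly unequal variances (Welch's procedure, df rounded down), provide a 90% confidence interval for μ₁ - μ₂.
(38.47, 45.33)

Difference: x̄₁ - x̄₂ = 41.90
SE = √(s₁²/n₁ + s₂²/n₂) = √(9.1²/28 + 7.4²/45) = 2.0431
df = 48.73 → 48 (Welch–Satterthwaite, rounded down)
t* = 1.677

CI: 41.90 ± 1.677 · 2.0431 = 41.90 ± 3.43 = (38.47, 45.33)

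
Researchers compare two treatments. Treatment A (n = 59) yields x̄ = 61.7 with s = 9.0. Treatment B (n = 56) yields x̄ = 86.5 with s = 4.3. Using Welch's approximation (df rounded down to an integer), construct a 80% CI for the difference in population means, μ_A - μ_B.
(-26.49, -23.11)

Difference: x̄₁ - x̄₂ = -24.80
SE = √(s₁²/n₁ + s₂²/n₂) = √(9.0²/59 + 4.3²/56) = 1.3050
df = 84.12 → 84 (Welch–Satterthwaite, rounded down)
t* = 1.292

CI: -24.80 ± 1.292 · 1.3050 = -24.80 ± 1.69 = (-26.49, -23.11)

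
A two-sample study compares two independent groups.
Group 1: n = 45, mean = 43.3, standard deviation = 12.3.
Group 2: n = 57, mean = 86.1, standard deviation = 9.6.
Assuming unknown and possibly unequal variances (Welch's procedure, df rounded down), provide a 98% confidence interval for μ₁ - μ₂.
(-48.09, -37.51)

Difference: x̄₁ - x̄₂ = -42.80
SE = √(s₁²/n₁ + s₂²/n₂) = √(12.3²/45 + 9.6²/57) = 2.2313
df = 81.66 → 81 (Welch–Satterthwaite, rounded down)
t* = 2.373

CI: -42.80 ± 2.373 · 2.2313 = -42.80 ± 5.29 = (-48.09, -37.51)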